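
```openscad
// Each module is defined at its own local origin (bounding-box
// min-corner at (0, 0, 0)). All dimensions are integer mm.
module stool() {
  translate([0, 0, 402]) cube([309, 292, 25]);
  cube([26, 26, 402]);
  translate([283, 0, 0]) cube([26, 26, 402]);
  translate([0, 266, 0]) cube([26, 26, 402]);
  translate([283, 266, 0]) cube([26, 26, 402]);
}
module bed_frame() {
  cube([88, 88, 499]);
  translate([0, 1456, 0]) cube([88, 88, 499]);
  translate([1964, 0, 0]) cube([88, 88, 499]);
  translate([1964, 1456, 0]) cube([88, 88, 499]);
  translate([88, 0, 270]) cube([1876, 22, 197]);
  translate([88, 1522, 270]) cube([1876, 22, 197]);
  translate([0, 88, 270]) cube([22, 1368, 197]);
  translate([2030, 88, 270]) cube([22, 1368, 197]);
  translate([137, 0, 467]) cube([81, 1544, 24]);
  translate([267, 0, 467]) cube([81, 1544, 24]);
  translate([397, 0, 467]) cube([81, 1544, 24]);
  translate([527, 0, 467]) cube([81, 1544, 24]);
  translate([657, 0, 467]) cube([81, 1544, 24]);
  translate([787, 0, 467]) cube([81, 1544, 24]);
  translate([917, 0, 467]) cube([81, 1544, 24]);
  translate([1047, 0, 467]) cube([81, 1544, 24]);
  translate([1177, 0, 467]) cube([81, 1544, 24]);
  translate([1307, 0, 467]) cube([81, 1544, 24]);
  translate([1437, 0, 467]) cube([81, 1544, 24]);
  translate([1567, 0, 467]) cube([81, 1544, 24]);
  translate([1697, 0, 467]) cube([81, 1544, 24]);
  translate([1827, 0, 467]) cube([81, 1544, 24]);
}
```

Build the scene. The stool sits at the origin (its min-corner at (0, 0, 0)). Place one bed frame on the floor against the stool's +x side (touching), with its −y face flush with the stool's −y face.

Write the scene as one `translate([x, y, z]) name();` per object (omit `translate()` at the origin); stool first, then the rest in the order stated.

stool();
translate([309, 0, 0]) bed_frame();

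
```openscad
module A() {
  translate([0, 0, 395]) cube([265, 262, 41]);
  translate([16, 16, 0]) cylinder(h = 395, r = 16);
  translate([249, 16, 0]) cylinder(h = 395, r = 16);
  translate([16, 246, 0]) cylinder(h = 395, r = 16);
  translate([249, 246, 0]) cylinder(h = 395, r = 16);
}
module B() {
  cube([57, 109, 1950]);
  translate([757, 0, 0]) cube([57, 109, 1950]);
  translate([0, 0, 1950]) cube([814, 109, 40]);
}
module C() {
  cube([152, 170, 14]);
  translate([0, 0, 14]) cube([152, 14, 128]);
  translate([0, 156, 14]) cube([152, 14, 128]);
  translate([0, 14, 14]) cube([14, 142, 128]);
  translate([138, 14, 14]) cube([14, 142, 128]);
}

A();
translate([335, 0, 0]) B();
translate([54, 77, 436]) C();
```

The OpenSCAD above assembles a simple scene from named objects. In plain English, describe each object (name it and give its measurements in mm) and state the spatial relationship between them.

A is a simple wooden stool: a rectangular seat 265 mm (x) by 262 mm (y), 41 mm thick, top face at z = 436 mm, on four round legs, each 32 mm in diameter. The legs rest on z = 0, each leg's axis is inset half a diameter from the nearest pair of seat edges (so the leg's bounding box is flush with the corner).

B is a door frame. The clear opening is 700 mm wide and 1950 mm high. Two 57 mm wide jambs, 109 mm deep, stand either side of the opening from the floor to the top of the opening. A 40 mm thick head sits across the top of both jambs, spanning the full outside width of the frame.

C is an open-topped rectangular box: outside dimensions 152×170×142 mm, with a uniform wall and base thickness of 14 mm. The base is a full 152×170 slab on the floor; four walls sit on top of the base. The front and back walls (the −y and +y sides) span the full width; the two side walls fit between them.

The door frame is on the floor beside the stool on its +x side. The open box is on top of the stool.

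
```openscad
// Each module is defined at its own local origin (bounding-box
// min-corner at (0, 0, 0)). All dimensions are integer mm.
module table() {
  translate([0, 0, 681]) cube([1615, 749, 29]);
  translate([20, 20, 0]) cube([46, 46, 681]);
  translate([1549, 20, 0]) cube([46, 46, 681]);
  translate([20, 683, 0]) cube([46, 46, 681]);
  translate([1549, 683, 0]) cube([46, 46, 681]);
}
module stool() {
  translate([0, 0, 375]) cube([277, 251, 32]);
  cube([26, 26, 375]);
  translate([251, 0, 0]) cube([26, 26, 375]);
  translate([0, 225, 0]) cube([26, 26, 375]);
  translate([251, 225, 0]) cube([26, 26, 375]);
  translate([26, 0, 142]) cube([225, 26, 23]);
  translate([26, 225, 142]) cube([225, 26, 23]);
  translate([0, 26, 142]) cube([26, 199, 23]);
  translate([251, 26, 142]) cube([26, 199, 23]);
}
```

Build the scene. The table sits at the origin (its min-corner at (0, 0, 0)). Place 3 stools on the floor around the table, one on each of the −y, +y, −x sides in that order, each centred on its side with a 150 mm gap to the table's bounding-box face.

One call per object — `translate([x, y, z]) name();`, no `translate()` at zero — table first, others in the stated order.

table();
translate([669, -401, 0]) stool();
translate([669, 899, 0]) stool();
translate([-427, 249, 0]) stool();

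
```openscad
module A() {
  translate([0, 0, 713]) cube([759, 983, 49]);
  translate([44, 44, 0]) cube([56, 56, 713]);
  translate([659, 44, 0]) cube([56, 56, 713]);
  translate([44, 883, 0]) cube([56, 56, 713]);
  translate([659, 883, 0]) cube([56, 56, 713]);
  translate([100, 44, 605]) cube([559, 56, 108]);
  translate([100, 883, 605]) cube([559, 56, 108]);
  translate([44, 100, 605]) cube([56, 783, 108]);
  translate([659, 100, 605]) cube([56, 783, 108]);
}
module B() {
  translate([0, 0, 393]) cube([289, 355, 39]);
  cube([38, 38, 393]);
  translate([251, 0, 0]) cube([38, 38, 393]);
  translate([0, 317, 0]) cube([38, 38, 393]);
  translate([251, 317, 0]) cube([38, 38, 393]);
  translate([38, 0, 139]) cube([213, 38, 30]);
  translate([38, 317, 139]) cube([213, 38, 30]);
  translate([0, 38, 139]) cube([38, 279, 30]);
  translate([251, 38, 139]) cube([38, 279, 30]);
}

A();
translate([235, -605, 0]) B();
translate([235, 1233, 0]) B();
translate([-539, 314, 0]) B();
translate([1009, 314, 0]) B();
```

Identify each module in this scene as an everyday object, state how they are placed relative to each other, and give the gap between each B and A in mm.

A is a table. B is a stool. Four stools sit around the table at the −y, +y, −x, +x sides. The gap between each stool and the table is 250 mm.

Each stool's nearest face is 250 mm from the table's bounding box.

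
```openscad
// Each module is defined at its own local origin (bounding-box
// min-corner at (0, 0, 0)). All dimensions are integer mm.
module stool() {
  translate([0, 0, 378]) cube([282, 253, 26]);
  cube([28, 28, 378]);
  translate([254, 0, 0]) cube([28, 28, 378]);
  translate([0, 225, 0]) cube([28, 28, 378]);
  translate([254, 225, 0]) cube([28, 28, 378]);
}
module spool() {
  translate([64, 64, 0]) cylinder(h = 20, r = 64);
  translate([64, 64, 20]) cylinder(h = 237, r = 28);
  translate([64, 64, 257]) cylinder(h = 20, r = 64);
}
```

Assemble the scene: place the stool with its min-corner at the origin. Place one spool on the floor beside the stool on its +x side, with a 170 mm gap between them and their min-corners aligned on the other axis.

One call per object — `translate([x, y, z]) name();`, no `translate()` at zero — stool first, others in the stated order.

stool();
translate([452, 0, 0]) spool();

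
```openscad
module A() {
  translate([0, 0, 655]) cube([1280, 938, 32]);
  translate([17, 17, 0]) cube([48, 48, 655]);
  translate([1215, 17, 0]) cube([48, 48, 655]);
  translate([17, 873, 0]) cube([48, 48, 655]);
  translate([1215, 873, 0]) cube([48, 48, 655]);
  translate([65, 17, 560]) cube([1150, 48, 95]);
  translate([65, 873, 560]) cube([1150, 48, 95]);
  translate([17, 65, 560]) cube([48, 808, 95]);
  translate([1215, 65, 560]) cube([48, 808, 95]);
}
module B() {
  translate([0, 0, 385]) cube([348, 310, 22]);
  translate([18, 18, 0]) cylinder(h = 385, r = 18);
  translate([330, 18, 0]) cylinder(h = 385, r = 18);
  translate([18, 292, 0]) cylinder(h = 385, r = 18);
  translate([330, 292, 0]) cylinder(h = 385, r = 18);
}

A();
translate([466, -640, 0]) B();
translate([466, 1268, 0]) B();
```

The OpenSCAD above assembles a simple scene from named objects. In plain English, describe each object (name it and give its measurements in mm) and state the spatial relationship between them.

A is a rectangular dining table. The top is 1280×938×32 mm with its upper surface at z = 687 mm. It stands on four 48×48 mm square legs, each inset 17 mm from the nearest pair of top edges, running from the floor to the underside of the top. Four apron rails, 48 mm thick and 95 mm tall, run between adjacent legs with their top edges flush with the underside of the top and their outer faces flush with the legs' outer faces.

B is a four-legged stool. The seat is a 348×310×22 mm slab whose top surface is at z = 407 mm; four round legs, each 36 mm in diameter, run from the floor (z = 0) to the underside of the seat, each leg's axis is inset half a diameter from the nearest pair of seat edges (so the leg's bounding box is flush with the corner).

Two stools sit around the table at the −y, +y sides.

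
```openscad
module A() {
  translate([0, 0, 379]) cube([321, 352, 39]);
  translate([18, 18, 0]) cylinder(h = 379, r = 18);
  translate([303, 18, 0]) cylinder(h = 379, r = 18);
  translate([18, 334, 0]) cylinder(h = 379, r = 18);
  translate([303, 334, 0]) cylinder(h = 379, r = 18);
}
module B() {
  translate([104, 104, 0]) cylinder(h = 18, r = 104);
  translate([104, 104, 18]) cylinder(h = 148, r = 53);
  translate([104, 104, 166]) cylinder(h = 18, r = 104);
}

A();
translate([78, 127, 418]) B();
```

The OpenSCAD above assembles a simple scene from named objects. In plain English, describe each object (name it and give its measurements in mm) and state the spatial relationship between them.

A is a four-legged stool. The seat is a 321×352×39 mm slab whose top surface is at z = 418 mm; four round legs, each 36 mm in diameter, run from the floor (z = 0) to the underside of the seat, each leg's axis is inset half a diameter from the nearest pair of seat edges (so the leg's bounding box is flush with the corner).

B is a spool: two coaxial disc flanges of radius 104 mm and thickness 18 mm, joined by a core cylinder of radius 53 mm and height 148 mm. The lower flange rests on z = 0 and the three cylinders share a vertical axis.

The spool is on top of the stool.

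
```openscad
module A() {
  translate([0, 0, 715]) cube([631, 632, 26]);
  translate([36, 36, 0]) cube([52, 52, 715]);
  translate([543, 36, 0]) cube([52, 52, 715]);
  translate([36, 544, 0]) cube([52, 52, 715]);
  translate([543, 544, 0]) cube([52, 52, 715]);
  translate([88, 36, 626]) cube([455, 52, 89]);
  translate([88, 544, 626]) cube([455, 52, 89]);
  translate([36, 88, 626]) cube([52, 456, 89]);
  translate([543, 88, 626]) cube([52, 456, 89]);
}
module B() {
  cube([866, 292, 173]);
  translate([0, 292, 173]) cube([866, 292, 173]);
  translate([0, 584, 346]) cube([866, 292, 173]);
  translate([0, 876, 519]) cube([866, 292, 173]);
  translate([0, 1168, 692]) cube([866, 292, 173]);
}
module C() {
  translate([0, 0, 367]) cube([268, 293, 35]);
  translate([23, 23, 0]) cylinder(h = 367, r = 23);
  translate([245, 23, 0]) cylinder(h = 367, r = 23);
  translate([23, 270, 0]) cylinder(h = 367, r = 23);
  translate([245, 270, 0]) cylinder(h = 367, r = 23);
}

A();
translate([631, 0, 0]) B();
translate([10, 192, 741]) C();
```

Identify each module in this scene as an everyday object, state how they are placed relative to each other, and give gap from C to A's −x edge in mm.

A is a table. B is a staircase. C is a stool. The staircase is against the table's +x side, with their −y faces flush. The stool is on top of the table. The gap from the stool to the table's −x edge is 10 mm.

The stool's min-x is at 10; the table's min-x is 0; gap = 10 mm.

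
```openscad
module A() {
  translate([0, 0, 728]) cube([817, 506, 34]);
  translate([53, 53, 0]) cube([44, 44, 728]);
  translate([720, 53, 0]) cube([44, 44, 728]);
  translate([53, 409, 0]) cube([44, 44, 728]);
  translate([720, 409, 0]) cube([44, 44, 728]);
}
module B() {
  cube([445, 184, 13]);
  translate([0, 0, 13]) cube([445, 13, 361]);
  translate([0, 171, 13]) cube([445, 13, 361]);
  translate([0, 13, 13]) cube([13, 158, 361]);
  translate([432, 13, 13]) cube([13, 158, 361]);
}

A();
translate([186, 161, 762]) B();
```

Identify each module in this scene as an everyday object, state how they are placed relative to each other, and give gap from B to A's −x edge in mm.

The open box's min-x is at 186; the table's min-x is 0; gap = 186 mm.

A is a table. B is an open box. The open box is on top of the table, centred. The gap from the open box to the table's −x edge is 186 mm.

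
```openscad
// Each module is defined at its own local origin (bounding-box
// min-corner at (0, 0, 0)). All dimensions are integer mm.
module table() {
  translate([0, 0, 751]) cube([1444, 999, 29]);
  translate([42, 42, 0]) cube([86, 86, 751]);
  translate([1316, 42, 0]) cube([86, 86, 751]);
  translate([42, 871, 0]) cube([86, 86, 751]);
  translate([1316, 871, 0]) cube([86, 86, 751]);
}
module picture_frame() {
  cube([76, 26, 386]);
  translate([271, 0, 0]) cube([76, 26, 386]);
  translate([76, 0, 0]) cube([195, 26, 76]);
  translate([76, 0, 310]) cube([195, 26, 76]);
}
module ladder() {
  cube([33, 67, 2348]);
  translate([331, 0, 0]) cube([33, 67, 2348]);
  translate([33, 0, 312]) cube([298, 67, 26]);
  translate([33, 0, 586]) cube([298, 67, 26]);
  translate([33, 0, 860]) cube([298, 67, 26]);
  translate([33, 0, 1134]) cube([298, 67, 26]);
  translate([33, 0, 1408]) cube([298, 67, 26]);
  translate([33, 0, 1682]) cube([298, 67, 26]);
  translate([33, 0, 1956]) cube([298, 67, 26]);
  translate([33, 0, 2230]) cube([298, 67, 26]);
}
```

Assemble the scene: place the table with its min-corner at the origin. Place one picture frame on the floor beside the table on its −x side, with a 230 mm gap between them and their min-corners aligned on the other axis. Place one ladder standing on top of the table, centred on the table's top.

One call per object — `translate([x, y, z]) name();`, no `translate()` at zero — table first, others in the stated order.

table();
translate([-577, 0, 0]) picture_frame();
translate([540, 466, 780]) ladder();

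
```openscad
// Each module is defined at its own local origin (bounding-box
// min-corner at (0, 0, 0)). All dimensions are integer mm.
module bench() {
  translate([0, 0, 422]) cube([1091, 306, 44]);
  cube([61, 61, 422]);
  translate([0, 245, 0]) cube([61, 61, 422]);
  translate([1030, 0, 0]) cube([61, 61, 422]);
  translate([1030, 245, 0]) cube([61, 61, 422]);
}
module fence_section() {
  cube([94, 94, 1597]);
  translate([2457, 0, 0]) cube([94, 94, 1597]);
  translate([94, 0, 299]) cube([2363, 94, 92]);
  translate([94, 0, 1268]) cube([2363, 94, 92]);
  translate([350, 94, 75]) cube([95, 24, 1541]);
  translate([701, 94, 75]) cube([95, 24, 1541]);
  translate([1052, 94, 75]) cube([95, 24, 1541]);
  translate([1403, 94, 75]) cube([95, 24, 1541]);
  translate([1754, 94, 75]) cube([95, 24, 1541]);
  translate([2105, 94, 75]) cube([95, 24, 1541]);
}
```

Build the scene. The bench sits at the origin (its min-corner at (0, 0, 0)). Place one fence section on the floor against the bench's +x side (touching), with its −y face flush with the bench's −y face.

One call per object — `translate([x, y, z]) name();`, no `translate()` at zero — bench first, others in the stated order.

bench();
translate([1091, 0, 0]) fence_section();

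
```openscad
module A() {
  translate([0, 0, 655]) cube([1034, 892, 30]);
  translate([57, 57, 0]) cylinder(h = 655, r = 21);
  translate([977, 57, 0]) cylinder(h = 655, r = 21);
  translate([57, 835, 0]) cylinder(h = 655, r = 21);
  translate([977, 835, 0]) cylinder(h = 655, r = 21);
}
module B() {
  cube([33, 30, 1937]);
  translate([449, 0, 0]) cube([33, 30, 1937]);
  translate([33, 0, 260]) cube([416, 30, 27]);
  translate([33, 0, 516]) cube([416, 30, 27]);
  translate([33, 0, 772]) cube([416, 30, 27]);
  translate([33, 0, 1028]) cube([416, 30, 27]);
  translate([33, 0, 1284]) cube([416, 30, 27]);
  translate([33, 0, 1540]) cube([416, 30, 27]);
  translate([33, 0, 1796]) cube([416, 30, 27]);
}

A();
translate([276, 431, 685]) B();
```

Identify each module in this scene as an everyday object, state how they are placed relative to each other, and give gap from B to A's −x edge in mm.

A is a table. B is a ladder. The ladder is on top of the table, centred. The gap from the ladder to the table's −x edge is 276 mm.

The ladder's min-x is at 276; the table's min-x is 0; gap = 276 mm.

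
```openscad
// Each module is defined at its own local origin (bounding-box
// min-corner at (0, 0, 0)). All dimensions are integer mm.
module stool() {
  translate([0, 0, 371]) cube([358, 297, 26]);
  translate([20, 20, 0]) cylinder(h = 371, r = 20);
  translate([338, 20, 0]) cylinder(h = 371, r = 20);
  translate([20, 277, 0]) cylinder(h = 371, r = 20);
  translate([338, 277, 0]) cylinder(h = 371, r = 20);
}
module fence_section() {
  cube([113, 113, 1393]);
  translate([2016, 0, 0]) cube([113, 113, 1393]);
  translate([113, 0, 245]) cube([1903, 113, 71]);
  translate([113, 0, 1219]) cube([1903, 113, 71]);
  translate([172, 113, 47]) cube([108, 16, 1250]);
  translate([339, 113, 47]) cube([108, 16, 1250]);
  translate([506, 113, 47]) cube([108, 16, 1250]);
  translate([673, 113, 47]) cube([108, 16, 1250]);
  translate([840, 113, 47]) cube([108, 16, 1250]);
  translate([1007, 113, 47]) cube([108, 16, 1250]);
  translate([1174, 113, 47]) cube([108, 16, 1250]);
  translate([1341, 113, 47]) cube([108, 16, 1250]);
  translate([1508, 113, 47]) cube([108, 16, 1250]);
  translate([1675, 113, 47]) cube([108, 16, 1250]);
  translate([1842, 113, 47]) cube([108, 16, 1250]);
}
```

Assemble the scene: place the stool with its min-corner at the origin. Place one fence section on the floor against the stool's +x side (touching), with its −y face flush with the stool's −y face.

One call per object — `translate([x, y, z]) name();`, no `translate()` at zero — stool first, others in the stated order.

stool();
translate([358, 0, 0]) fence_section();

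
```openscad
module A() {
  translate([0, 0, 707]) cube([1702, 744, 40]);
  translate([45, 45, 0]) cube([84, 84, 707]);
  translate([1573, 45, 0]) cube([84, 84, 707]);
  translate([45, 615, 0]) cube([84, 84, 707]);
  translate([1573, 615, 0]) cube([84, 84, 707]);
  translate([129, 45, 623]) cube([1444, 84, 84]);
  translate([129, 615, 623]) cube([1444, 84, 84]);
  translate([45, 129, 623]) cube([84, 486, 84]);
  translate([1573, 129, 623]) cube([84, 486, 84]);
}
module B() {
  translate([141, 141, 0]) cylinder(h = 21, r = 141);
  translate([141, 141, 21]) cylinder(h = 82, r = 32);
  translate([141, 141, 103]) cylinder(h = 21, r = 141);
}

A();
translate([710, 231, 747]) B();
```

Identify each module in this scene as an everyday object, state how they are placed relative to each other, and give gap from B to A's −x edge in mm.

The spool's min-x is at 710; the table's min-x is 0; gap = 710 mm.

A is a table. B is a spool. The spool is on top of the table, centred. The gap from the spool to the table's −x edge is 710 mm.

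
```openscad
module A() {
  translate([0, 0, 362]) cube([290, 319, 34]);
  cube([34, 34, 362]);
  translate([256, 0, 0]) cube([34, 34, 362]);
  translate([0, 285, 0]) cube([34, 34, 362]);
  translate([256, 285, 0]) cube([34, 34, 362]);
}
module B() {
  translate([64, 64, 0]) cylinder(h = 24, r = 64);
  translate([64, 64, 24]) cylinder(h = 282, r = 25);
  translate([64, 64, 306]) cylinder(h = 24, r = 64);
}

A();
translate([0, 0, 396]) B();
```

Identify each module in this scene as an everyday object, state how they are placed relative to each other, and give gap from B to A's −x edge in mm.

A is a stool. B is a spool. The spool is on top of the stool. The gap from the spool to the stool's −x edge is 0 mm.

The spool's min-x is at 0; the stool's min-x is 0; gap = 0 mm.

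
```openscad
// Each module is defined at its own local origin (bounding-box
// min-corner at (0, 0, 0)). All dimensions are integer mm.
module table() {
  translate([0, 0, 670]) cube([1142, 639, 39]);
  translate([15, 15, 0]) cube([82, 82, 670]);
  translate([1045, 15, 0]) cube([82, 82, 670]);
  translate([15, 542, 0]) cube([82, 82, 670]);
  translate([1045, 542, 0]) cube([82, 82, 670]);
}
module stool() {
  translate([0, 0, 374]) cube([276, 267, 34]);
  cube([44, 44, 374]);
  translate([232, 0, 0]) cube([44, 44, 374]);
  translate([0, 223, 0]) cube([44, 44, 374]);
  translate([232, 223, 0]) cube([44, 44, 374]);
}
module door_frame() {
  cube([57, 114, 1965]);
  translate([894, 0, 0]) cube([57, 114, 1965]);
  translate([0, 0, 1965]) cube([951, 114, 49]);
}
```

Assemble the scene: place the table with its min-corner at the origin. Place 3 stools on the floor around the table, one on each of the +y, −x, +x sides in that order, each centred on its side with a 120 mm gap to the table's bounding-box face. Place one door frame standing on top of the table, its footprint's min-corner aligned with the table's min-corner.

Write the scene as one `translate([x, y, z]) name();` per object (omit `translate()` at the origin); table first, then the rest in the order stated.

table();
translate([433, 759, 0]) stool();
translate([-396, 186, 0]) stool();
translate([1262, 186, 0]) stool();
translate([0, 0, 709]) door_frame();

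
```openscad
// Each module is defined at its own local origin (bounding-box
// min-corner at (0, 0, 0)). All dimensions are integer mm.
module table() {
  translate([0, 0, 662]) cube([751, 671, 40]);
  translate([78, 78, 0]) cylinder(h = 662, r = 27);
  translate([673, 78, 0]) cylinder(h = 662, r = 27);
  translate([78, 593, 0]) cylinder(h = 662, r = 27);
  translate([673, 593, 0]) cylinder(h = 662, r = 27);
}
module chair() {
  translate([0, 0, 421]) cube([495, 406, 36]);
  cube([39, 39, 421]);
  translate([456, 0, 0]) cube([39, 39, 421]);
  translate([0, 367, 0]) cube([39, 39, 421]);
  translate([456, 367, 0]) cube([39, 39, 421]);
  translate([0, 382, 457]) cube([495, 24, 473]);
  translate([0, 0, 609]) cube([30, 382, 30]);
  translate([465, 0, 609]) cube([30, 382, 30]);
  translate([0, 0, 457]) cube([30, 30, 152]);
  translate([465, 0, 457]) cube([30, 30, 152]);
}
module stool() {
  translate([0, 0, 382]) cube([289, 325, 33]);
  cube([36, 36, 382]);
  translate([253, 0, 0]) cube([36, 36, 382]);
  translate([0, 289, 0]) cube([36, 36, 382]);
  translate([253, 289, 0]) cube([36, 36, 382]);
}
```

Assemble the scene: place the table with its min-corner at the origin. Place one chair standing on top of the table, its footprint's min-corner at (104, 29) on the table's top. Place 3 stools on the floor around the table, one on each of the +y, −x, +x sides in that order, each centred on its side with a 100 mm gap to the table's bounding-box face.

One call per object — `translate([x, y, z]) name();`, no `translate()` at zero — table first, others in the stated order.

table();
translate([104, 29, 702]) chair();
translate([231, 771, 0]) stool();
translate([-389, 173, 0]) stool();
translate([851, 173, 0]) stool();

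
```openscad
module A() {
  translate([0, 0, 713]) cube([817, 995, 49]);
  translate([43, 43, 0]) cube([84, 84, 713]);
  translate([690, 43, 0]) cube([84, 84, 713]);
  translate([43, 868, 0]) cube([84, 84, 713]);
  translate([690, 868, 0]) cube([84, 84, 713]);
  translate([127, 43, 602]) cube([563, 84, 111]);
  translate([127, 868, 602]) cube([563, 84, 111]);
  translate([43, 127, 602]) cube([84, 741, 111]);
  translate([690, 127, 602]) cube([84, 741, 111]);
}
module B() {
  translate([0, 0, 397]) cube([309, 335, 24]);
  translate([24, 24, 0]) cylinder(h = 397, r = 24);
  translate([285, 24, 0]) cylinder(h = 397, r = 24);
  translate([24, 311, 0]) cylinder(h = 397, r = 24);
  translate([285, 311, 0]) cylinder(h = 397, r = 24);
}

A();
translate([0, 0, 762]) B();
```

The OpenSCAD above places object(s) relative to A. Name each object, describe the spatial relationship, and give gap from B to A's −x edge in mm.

A is a table. B is a stool. The stool is on top of the table. The gap from the stool to the table's −x edge is 0 mm.

The stool's min-x is at 0; the table's min-x is 0; gap = 0 mm.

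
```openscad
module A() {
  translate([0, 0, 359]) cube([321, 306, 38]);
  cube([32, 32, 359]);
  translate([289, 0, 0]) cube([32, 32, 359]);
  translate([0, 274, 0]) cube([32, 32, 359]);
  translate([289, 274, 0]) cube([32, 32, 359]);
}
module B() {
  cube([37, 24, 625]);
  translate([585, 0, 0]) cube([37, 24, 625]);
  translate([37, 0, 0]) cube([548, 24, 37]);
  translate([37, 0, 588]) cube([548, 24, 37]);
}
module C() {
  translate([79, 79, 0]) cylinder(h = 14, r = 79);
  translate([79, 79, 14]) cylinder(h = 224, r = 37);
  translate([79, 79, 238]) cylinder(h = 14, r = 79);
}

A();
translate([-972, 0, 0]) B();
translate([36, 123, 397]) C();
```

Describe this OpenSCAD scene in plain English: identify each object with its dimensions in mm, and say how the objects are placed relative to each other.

A is a simple wooden stool: a rectangular seat 321 mm (x) by 306 mm (y), 38 mm thick, top face at z = 397 mm, on four square legs, each 32×32 mm in cross-section. The legs rest on z = 0, each flush with a corner of the seat.

B is a picture frame with a 548×551 mm rectangular opening (x by z) and a uniform 37 mm border on every side. Frame depth is 24 mm along y. It is built from two vertical stiles running the full outside height and two horizontal rails spanning the gap between the stiles.

C is a spool: two coaxial disc flanges of radius 79 mm and thickness 14 mm, joined by a core cylinder of radius 37 mm and height 224 mm. The lower flange rests on z = 0 and the three cylinders share a vertical axis.

The picture frame is on the floor beside the stool on its −x side. The spool is on top of the stool.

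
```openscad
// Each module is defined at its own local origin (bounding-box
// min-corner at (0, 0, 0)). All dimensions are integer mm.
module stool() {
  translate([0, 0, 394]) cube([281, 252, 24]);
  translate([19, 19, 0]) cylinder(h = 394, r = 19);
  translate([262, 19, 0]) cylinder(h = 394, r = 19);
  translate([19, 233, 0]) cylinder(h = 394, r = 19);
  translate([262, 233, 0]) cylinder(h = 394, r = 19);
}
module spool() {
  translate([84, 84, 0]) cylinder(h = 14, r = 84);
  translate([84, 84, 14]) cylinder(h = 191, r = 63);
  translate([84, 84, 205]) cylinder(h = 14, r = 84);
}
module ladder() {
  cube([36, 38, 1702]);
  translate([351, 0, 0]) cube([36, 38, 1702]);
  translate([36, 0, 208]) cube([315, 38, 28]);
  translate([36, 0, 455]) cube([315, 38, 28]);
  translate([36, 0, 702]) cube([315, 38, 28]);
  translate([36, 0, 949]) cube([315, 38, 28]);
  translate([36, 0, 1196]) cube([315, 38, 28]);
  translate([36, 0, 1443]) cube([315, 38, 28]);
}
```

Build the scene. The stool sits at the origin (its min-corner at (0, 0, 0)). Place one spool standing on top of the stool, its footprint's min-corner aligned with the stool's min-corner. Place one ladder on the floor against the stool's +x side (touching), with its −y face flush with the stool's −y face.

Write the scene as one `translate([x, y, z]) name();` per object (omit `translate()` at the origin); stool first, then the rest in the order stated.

stool();
translate([0, 0, 418]) spool();
translate([281, 0, 0]) ladder();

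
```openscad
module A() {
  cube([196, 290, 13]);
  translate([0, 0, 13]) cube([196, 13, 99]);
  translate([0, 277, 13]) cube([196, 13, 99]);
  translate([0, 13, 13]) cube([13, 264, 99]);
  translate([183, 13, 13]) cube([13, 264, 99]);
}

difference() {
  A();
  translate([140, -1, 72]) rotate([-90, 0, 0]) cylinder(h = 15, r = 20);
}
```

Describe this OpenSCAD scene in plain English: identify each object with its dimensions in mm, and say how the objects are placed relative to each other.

A is an open storage box with external size 196×290×112 mm and wall thickness 13 mm (the base is also 13 mm thick). The base covers the whole footprint; the four walls stand on the base, with the y-facing walls full-width and the x-facing walls fitting between their inner faces.

The open box has a circular hole of radius 20 mm through its front wall, centred at (x = 140, z = 72).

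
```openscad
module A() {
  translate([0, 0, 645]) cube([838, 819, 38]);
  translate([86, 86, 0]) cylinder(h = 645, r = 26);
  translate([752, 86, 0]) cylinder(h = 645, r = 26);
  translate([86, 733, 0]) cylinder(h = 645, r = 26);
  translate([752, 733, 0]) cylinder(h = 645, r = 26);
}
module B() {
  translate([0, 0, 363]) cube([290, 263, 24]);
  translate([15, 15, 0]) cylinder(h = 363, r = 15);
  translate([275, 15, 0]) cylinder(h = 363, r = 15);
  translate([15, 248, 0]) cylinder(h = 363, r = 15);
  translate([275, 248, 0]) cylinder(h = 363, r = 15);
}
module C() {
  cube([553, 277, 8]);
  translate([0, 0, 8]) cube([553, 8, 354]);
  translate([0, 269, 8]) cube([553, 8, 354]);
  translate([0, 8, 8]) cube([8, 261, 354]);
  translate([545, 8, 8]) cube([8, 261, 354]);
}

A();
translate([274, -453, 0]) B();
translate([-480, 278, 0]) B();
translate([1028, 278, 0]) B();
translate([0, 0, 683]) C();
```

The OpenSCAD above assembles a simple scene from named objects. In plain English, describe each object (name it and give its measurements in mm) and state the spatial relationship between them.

A is a table: top 838 mm (x) × 819 mm (y), 38 mm thick, upper face at z = 683 mm, on four round legs of 52 mm diameter, each leg's bounding box inset 60 mm from the nearest pair of top edges, running from z = 0 to the bottom of the top.

B is a four-legged stool. The seat is a 290×263×24 mm slab whose top surface is at z = 387 mm; four round legs, each 30 mm in diameter, run from the floor (z = 0) to the underside of the seat, each leg's axis is inset half a diameter from the nearest pair of seat edges (so the leg's bounding box is flush with the corner).

C is an open storage box with external size 553×277×362 mm and wall thickness 8 mm (the base is also 8 mm thick). The base covers the whole footprint; the four walls stand on the base, with the y-facing walls full-width and the x-facing walls fitting between their inner faces.

Three stools sit around the table at the −y, −x, +x sides. The open box is on top of the table.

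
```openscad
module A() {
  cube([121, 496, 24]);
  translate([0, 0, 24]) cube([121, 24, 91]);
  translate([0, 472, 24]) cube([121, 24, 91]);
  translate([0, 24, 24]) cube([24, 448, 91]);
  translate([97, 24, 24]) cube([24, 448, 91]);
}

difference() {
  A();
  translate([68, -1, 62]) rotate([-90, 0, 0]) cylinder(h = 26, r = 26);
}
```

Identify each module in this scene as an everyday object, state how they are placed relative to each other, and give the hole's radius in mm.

A is an open box. The open box has a circular hole through its front wall. The hole's radius is 26 mm.

The subtracted cylinder has r = 26 mm.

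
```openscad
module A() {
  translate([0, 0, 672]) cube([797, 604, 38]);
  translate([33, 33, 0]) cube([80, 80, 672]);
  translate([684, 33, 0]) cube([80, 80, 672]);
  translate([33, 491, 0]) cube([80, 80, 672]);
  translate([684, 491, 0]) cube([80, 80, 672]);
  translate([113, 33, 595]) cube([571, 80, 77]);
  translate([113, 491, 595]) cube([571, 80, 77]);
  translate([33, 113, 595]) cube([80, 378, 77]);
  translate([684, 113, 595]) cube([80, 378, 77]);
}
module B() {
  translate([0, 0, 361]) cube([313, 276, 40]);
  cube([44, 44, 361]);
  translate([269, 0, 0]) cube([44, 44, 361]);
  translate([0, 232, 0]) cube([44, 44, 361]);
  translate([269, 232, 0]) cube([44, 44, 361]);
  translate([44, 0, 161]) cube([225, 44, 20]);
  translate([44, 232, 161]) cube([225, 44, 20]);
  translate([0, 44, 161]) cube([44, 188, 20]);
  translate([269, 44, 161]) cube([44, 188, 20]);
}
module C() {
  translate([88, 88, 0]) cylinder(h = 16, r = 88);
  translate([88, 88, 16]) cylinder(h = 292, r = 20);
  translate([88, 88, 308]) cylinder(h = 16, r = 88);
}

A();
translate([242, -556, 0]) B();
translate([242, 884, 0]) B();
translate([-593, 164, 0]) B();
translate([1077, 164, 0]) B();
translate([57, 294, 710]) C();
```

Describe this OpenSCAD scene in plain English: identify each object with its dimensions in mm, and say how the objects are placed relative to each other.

A is a rectangular dining table. The top is 797×604×38 mm with its upper surface at z = 710 mm. It stands on four 80×80 mm square legs, each inset 33 mm from the nearest pair of top edges, running from the floor to the underside of the top. Four apron rails, 80 mm thick and 77 mm tall, run between adjacent legs with their top edges flush with the underside of the top and their outer faces flush with the legs' outer faces.

B is a simple wooden stool: a rectangular seat 313 mm (x) by 276 mm (y), 40 mm thick, top face at z = 401 mm, on four square legs, each 44×44 mm in cross-section. The legs rest on z = 0, each flush with a corner of the seat. Four stretchers, 44 mm wide and 20 mm tall, connect adjacent legs with their undersides at z = 161 mm, each running between the inner faces of the legs it joins and aligned with the legs' outer faces on the other axis.

C is a spool: two coaxial disc flanges of radius 88 mm and thickness 16 mm, joined by a core cylinder of radius 20 mm and height 292 mm. The lower flange rests on z = 0 and the three cylinders share a vertical axis.

Four stools sit around the table at the −y, +y, −x, +x sides. The spool is on top of the table.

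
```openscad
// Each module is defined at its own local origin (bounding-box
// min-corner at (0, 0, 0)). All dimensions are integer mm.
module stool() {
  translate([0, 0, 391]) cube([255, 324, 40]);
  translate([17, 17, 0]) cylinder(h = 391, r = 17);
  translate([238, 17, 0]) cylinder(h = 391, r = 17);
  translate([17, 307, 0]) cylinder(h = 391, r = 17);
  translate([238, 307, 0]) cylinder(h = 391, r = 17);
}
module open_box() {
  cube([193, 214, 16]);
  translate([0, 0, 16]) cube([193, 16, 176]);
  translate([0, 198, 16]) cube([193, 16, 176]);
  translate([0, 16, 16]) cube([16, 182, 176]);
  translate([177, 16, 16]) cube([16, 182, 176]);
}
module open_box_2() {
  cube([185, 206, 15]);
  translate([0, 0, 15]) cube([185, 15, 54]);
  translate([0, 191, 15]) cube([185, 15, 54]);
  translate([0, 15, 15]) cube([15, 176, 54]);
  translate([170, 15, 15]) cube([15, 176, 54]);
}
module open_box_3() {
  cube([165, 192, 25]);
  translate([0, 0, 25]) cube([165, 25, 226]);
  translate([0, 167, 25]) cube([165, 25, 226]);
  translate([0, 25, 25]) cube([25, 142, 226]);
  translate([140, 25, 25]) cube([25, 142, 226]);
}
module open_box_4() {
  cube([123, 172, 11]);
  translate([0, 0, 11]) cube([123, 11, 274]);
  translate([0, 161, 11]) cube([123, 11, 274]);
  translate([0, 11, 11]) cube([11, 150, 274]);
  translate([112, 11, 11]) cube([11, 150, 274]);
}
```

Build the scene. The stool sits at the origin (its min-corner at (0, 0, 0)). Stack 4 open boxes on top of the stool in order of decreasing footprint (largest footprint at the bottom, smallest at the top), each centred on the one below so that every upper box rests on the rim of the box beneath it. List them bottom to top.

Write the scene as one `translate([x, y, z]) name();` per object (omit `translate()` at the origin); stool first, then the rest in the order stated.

stool();
translate([31, 55, 431]) open_box();
translate([35, 59, 623]) open_box_2();
translate([45, 66, 692]) open_box_3();
translate([66, 76, 943]) open_box_4();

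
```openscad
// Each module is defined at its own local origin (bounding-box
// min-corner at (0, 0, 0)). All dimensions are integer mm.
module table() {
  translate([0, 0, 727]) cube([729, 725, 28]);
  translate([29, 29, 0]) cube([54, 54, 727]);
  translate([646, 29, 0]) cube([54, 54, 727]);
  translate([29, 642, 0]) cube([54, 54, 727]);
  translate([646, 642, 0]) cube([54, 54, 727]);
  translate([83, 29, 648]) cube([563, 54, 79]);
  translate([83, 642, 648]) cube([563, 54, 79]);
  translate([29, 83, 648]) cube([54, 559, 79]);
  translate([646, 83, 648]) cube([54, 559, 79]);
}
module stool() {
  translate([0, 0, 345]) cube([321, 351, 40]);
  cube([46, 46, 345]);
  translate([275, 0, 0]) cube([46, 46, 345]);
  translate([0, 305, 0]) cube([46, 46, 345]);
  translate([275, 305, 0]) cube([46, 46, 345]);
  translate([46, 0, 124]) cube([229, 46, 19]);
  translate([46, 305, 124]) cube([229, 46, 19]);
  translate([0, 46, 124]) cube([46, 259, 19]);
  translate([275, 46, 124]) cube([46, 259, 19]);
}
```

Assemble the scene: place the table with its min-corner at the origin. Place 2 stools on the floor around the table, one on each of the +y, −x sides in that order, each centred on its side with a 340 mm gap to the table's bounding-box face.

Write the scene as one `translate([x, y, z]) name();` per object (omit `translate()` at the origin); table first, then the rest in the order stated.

table();
translate([204, 1065, 0]) stool();
translate([-661, 187, 0]) stool();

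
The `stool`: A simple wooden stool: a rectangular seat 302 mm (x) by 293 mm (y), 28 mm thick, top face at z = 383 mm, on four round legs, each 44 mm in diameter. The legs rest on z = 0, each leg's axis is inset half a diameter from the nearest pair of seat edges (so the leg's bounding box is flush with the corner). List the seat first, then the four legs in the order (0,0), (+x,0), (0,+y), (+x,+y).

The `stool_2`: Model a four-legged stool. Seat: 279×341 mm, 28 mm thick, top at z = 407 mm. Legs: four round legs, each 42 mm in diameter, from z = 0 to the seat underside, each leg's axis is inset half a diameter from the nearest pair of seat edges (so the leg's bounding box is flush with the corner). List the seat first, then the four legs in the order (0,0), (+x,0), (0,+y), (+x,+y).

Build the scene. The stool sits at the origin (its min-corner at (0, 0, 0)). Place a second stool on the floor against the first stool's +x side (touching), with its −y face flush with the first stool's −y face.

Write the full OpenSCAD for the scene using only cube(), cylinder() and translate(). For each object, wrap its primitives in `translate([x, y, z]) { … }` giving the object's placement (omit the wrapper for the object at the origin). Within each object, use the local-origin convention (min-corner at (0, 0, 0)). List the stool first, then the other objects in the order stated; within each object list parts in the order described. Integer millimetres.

translate([0, 0, 355]) cube([302, 293, 28]);
translate([22, 22, 0]) cylinder(h = 355, r = 22);
translate([280, 22, 0]) cylinder(h = 355, r = 22);
translate([22, 271, 0]) cylinder(h = 355, r = 22);
translate([280, 271, 0]) cylinder(h = 355, r = 22);
translate([302, 0, 0]) {
  translate([0, 0, 379]) cube([279, 341, 28]);
  translate([21, 21, 0]) cylinder(h = 379, r = 21);
  translate([258, 21, 0]) cylinder(h = 379, r = 21);
  translate([21, 320, 0]) cylinder(h = 379, r = 21);
  translate([258, 320, 0]) cylinder(h = 379, r = 21);
}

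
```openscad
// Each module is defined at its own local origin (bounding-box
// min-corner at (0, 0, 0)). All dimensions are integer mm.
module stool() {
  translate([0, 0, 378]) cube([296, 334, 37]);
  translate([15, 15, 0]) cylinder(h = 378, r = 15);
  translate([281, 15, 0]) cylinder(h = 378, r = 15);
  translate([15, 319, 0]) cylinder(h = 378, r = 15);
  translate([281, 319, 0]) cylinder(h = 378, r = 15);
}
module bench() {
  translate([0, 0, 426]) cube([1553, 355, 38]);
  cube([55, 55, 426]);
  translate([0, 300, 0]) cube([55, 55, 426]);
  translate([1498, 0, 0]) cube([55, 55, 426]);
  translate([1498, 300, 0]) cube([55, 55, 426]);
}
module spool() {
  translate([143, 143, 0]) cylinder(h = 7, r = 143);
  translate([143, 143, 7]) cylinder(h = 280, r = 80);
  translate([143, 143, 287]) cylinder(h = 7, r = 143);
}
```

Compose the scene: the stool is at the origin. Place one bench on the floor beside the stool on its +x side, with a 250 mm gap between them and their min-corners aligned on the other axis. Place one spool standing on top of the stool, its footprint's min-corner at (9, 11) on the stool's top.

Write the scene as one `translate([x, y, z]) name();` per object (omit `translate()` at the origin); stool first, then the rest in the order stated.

stool();
translate([546, 0, 0]) bench();
translate([9, 11, 415]) spool();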